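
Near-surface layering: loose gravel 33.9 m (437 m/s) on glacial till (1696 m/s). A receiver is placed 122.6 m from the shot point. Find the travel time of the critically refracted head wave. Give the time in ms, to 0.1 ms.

222.2 ms

t = x/V₂ + 2h·√(V₂²−V₁²)/(V₁V₂).
√(V₂²−V₁²) = √(1696²−437²) = 1638.7 m/s; delay term = 2·33.9·1638.7/(437·1696) = 0.14991 s.
t = 122.6/1696 + 0.14991 = 0.22220 s.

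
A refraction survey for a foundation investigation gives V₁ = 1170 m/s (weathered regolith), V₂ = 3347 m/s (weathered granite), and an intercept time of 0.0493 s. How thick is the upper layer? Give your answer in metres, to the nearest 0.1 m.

30.8 m

h = tᵢ·V₁·V₂ / (2·√(V₂²−V₁²)).
√(V₂²−V₁²) = √(3347² − 1170²) = 3135.8 m/s.
h = 0.0493 s × 1170 × 3347 / (2 × 3135.8) = 30.78 m.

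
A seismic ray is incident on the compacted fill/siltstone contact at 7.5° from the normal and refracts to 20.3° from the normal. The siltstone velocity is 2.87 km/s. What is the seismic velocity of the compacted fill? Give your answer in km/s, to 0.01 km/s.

Snell's law: sin 7.5°/V₁ = sin 20.3°/V₂.
V₁ = V₂·sin 7.5°/sin 20.3° = 2.87 × 0.3762 = 1.08 km/s.

1.08 km/s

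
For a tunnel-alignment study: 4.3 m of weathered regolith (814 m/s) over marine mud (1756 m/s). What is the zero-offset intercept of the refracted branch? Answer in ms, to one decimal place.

9.4 ms

θ_c = arcsin(V₁/V₂) = arcsin(814/1756) = 27.62°; cos θ_c = 0.8861.
tᵢ = 2h·cos θ_c / V₁ = 2·4.3·0.8861 / 814 = 0.00936 s.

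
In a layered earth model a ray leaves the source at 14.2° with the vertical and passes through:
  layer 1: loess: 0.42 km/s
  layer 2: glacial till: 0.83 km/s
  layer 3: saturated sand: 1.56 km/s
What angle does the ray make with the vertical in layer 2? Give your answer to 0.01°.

Ray parameter p = sin 14.2° / 0.42 = 5.8407e-01 s/km.
sin θ_2 = p·V_2 = 5.8407e-01 × 0.83 = 0.4848.
θ_2 = arcsin 0.4848 = 29.00°.

29.00°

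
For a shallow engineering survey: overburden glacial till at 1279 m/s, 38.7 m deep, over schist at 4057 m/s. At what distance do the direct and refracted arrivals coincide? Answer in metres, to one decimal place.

107.3 m

x_cross = 2h·√((V₂+V₁)/(V₂−V₁)).
(V₂+V₁)/(V₂−V₁) = (4057+1279)/(4057−1279) = 1.9208; √ = 1.3859.
x_cross = 2·38.7·1.3859 = 107.27 m.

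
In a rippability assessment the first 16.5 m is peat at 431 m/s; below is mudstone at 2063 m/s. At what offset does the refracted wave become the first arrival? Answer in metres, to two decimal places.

40.79 m

θ_c = arcsin(431/2063) = 12.06°, so cos θ_c = 0.9779 and tᵢ = 2h cos θ_c/V₁ = 0.0749 s.
At crossover x/V₁ = x/V₂ + tᵢ ⇒ x = tᵢ/(1/V₁ − 1/V₂) = 0.07488/(2.3202e-03 − 4.8473e-04) = 40.79 m.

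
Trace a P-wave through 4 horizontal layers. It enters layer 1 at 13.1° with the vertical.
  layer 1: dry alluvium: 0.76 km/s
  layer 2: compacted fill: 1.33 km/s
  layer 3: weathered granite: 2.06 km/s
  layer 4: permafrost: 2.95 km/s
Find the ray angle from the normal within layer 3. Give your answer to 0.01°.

37.90°

Snell's law across each interface conserves sin θ / V, so sin θ_3 = V_3·sin θ₁/V₁.
sin θ_3 = 2.06 × sin 13.1° / 0.76 = 0.6143.
θ_3 = 37.90° from the vertical.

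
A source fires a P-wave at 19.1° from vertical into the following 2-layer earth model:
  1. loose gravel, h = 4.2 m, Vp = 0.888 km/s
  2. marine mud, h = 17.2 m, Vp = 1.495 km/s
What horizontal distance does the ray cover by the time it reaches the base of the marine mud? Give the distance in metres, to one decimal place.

p = sin θ₁/V₁ = sin 19.1°/0.888 = 3.6849e-01 s/km is conserved through the stack.
Layer 1: θ = 19.10°; offset = 4.2·tan 19.10° = 1.454 m.
Layer 2: sin θ = p·1.495 = 0.5509 → θ = 33.43°; offset = 17.2·tan 33.43° = 11.353 m.
Σ offsets = 12.808 m.

12.8 m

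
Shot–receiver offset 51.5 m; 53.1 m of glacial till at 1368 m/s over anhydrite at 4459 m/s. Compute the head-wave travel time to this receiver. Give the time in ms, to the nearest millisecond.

t = x/V₂ + 2h·√(V₂²−V₁²)/(V₁V₂).
√(V₂²−V₁²) = √(4459²−1368²) = 4244.0 m/s; delay term = 2·53.1·4244.0/(1368·4459) = 0.07389 s.
t = 51.5/4459 + 0.07389 = 0.08544 s.

85 ms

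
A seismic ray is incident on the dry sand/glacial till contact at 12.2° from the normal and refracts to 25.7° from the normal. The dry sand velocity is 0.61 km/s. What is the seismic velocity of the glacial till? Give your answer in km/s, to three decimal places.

1.252 km/s

sin 12.2° = 0.2113; sin 25.7° = 0.4337.
V₂ = V₁·(sin θ₂/sin θ₁) = 0.61·(0.4337/0.2113) = 1.252 km/s.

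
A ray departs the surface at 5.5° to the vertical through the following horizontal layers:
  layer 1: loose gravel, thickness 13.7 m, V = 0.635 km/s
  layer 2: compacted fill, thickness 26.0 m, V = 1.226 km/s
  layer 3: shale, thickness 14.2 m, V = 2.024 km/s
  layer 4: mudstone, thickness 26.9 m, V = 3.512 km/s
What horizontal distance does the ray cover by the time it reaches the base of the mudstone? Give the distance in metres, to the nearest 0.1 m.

p = sin θ₁/V₁ = sin 5.5°/0.635 = 1.5094e-01 s/km is conserved through the stack.
Layer 1: θ = 5.50°; offset = 13.7·tan 5.50° = 1.319 m.
Layer 2: sin θ = p·1.226 = 0.1851 → θ = 10.66°; offset = 26.0·tan 10.66° = 4.896 m.
Layer 3: sin θ = p·2.024 = 0.3055 → θ = 17.79°; offset = 14.2·tan 17.79° = 4.556 m.
Layer 4: sin θ = p·3.512 = 0.5301 → θ = 32.01°; offset = 26.9·tan 32.01° = 16.817 m.
Σ offsets = 27.588 m.

27.6 m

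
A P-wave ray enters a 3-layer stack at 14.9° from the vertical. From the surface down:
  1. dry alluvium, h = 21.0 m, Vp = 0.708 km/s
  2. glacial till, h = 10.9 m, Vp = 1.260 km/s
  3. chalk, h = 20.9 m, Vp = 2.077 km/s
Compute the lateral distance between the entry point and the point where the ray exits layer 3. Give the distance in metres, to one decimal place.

Ray parameter p = sin 14.9° / 0.708 km/s = 3.6318e-01 s/km.
Layer 1: θ = 14.90°; offset = 21.0·tan 14.90° = 5.588 m.
Layer 2: sin θ = p·1.260 = 0.4576 → θ = 27.23°; offset = 10.9·tan 27.23° = 5.610 m.
Layer 3: sin θ = p·2.077 = 0.7543 → θ = 48.97°; offset = 20.9·tan 48.97° = 24.015 m.
Summing the layer offsets gives 35.212 m.

35.2 m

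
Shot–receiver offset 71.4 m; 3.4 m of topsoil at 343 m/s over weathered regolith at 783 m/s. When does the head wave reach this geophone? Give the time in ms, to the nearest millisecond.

109 ms

θ_c = arcsin(V₁/V₂) = arcsin(343/783) = 25.98°, cos θ_c = 0.8989.
Intercept time tᵢ = 2h cos θ_c / V₁ = 2·3.4·0.8989/343 = 0.01782 s.
t = x/V₂ + tᵢ = 71.4/783 + 0.01782 = 0.10901 s.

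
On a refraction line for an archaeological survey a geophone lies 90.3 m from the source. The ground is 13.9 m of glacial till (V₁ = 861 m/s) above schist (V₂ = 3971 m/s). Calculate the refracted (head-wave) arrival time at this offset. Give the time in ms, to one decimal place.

54.3 ms

t = x/V₂ + 2h·√(V₂²−V₁²)/(V₁V₂).
√(V₂²−V₁²) = √(3971²−861²) = 3876.5 m/s; delay term = 2·13.9·3876.5/(861·3971) = 0.03152 s.
t = 90.3/3971 + 0.03152 = 0.05426 s.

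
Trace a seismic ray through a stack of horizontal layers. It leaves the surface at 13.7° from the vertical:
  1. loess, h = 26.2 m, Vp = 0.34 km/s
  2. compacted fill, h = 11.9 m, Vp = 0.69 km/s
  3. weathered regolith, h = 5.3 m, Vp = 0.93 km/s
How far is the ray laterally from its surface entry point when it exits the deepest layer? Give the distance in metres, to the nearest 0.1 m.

17.4 m

Ray parameter p = sin 13.7° / 0.34 km/s = 6.9658e-01 s/km.
Layer 1: θ = 13.70°; offset = 26.2·tan 13.70° = 6.387 m.
Layer 2: sin θ = p·0.69 = 0.4806 → θ = 28.73°; offset = 11.9·tan 28.73° = 6.522 m.
Layer 3: sin θ = p·0.93 = 0.6478 → θ = 40.38°; offset = 5.3·tan 40.38° = 4.507 m.
Σ offsets = 17.416 m.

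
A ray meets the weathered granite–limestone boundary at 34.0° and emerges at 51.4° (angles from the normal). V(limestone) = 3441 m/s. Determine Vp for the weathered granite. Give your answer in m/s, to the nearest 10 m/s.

2460 m/s

Snell's law: sin 34.0°/V₁ = sin 51.4°/V₂.
V₁ = V₂·sin 34.0°/sin 51.4° = 3441 × 0.7155 = 2462.10 m/s.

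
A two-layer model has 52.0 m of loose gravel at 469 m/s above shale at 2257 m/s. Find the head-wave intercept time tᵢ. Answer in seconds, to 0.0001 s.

0.2169 s

tᵢ = 2h·√(V₂²−V₁²)/(V₁V₂).
√(V₂²−V₁²) = √(2257²−469²) = 2207.7 m/s.
tᵢ = 2·52.0·2207.7/(469·2257) = 0.21691 s.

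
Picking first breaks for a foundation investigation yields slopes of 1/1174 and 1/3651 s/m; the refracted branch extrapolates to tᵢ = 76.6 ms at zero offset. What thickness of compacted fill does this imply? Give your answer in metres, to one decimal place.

θ_c = arcsin(1174/3651) = 18.76°; cos θ_c = 0.9469.
tᵢ = 2h cos θ_c/V₁ ⇒ h = tᵢ·V₁/(2 cos θ_c) = 0.0766·1174/(2·0.9469) = 47.49 m.

47.5 m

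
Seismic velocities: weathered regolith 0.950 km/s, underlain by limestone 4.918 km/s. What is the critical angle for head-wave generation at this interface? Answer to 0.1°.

Critical incidence: sin θ_c = V₁/V₂ = 0.950/4.918 = 0.1932.
θ_c = arcsin 0.1932 = 11.14°.

11.1°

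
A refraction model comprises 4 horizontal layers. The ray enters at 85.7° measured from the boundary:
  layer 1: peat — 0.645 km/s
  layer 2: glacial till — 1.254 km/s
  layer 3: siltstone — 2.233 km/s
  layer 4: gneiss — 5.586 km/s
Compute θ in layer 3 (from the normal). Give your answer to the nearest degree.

15°

From the normal: θ₁ = 90° − 85.7° = 4.3°.
Ray parameter p = sin 4.3° / 0.645 = 1.1625e-01 s/km.
sin θ_3 = p·V_3 = 1.1625e-01 × 2.233 = 0.2596.
θ_3 = 15.04° from the vertical.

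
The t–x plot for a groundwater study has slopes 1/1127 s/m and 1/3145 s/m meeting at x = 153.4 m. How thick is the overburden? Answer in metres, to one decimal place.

x_cross = 2h·√((V₂+V₁)/(V₂−V₁)) → h = x_cross / (2·√((V₂+V₁)/(V₂−V₁))).
√((V₂+V₁)/(V₂−V₁)) = √((3145+1127)/(3145−1127)) = 1.4550.
h = 153.4 / (2·1.4550) = 52.72 m.

52.7 m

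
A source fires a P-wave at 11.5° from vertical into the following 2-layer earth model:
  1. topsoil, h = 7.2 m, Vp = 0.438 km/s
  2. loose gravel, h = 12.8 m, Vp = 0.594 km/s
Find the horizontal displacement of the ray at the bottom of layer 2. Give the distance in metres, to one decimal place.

5.1 m

Apply Snell's law at each interface; in layer i the horizontal offset is hᵢ·tan θᵢ.
Layer 1: θ = 11.50°; offset = 7.2·tan 11.50° = 1.465 m.
Layer 2: sin θ = 0.594·sin 11.5°/0.438 = 0.2704, θ = 15.69°; offset = 12.8·tan 15.69° = 3.595 m.
Total horizontal offset = 5.060 m.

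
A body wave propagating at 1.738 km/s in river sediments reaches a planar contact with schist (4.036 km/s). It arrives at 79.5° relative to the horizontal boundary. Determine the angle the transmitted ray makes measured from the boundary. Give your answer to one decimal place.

Convert to the normal: θ₁ = 90° − 79.5° = 10.5°.
Snell's law: sin θ₂ = (V₂/V₁)·sin θ₁ = (4.036/1.738)·sin 10.5° = 0.4232.
θ₂ = arcsin 0.4232 = 25.04° from the normal.
From the interface: 90° − 25.04° = 64.96°.

65.0°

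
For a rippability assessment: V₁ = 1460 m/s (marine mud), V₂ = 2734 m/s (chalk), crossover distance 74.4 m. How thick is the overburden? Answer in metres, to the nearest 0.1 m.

x_cross = 2h·√((V₂+V₁)/(V₂−V₁)) → h = x_cross / (2·√((V₂+V₁)/(V₂−V₁))).
√((V₂+V₁)/(V₂−V₁)) = √((2734+1460)/(2734−1460)) = 1.8144.
h = 74.4 / (2·1.8144) = 20.50 m.

20.5 m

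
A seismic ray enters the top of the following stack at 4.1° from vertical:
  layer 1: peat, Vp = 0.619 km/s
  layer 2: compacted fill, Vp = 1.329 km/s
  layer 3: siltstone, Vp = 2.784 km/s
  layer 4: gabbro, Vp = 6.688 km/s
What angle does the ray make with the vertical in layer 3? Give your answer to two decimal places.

Ray parameter p = sin 4.1° / 0.619 = 1.1550e-01 s/km.
sin θ_3 = p·V_3 = 1.1550e-01 × 2.784 = 0.3216.
θ_3 = arcsin 0.3216 = 18.76°.

18.76°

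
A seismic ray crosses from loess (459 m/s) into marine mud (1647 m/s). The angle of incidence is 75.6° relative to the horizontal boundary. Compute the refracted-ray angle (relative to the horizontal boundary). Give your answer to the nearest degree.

Convert to the normal: θ₁ = 90° − 75.6° = 14.4°.
sin θ₁/V₁ = sin θ₂/V₂ ⇒ sin θ₂ = 1647·sin 14.4°/459 = 1647·0.2487/459 = 0.8924.
θ₂ = sin⁻¹(0.8924) = 63.17° (from vertical).
From the interface: 90° − 63.17° = 26.83°.

27°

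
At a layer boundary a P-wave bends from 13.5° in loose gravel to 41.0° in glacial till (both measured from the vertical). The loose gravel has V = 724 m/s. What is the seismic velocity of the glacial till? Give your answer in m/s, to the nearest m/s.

2035 m/s

sin 13.5° = 0.2334; sin 41.0° = 0.6561.
V₂ = V₁·(sin θ₂/sin θ₁) = 724·(0.6561/0.2334) = 2034.68 m/s.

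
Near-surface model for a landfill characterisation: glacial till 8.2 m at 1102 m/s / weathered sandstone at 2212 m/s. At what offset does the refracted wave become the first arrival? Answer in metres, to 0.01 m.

θ_c = arcsin(1102/2212) = 29.88°, so cos θ_c = 0.8671 and tᵢ = 2h cos θ_c/V₁ = 0.0129 s.
At crossover x/V₁ = x/V₂ + tᵢ ⇒ x = tᵢ/(1/V₁ − 1/V₂) = 0.01290/(9.0744e-04 − 4.5208e-04) = 28.34 m.

28.34 m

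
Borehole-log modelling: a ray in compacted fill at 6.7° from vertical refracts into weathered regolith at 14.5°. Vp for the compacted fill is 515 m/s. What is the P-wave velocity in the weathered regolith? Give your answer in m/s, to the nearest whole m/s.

1105 m/s

Snell's law: sin 6.7°/V₁ = sin 14.5°/V₂.
V₂ = V₁·sin 14.5°/sin 6.7° = 515 × 2.1460 = 1105.21 m/s.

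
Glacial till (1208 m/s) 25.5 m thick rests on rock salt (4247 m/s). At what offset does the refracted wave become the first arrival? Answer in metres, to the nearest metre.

θ_c = arcsin(1208/4247) = 16.53°, so cos θ_c = 0.9587 and tᵢ = 2h cos θ_c/V₁ = 0.0405 s.
At crossover x/V₁ = x/V₂ + tᵢ ⇒ x = tᵢ/(1/V₁ − 1/V₂) = 0.04047/(8.2781e-04 − 2.3546e-04) = 68.33 m.

68 m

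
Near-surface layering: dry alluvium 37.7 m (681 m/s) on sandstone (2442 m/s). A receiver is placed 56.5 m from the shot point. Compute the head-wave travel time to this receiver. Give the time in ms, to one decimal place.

129.5 ms

θ_c = arcsin(V₁/V₂) = arcsin(681/2442) = 16.19°, cos θ_c = 0.9603.
Intercept time tᵢ = 2h cos θ_c / V₁ = 2·37.7·0.9603/681 = 0.10633 s.
t = x/V₂ + tᵢ = 56.5/2442 + 0.10633 = 0.12946 s.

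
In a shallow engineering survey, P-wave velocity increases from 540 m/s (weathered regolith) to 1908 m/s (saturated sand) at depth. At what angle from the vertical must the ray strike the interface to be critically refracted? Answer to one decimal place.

16.4°

At critical incidence the refracted ray runs along the interface (θ₂ = 90°), so sin θ_c = V₁/V₂.
θ_c = arcsin(540/1908) = arcsin 0.2830 = 16.44°.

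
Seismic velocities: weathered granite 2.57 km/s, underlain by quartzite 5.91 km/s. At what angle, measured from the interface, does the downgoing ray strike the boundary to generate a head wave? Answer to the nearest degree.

64°

At critical incidence the refracted ray runs along the interface (θ₂ = 90°), so sin θ_c = V₁/V₂.
θ_c = arcsin(2.57/5.91) = arcsin 0.4349 = 25.78°.
Measured from the interface: 90° − 25.78° = 64.22°.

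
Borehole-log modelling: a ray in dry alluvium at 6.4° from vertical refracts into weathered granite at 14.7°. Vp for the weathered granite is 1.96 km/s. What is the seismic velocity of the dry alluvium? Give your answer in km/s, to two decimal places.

0.86 km/s

Snell's law: sin 6.4°/V₁ = sin 14.7°/V₂.
V₁ = V₂·sin 6.4°/sin 14.7° = 1.96 × 0.4393 = 0.86 km/s.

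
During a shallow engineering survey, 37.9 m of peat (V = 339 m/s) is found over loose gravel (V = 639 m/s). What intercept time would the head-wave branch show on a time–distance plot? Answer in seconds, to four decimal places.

0.1895 s

tᵢ = 2h·√(V₂²−V₁²)/(V₁V₂).
√(V₂²−V₁²) = √(639²−339²) = 541.7 m/s.
tᵢ = 2·37.9·541.7/(339·639) = 0.18954 s.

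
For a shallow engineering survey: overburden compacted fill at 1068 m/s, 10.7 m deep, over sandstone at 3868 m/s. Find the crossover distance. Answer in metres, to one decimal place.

28.4 m

θ_c = arcsin(1068/3868) = 16.03°, so cos θ_c = 0.9611 and tᵢ = 2h cos θ_c/V₁ = 0.0193 s.
At crossover x/V₁ = x/V₂ + tᵢ ⇒ x = tᵢ/(1/V₁ − 1/V₂) = 0.01926/(9.3633e-04 − 2.5853e-04) = 28.41 m.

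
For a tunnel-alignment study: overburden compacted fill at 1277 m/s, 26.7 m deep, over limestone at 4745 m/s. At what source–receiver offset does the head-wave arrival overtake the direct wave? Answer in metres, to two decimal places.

x_cross = 2h·√((V₂+V₁)/(V₂−V₁)).
(V₂+V₁)/(V₂−V₁) = (4745+1277)/(4745−1277) = 1.7364; √ = 1.3177.
x_cross = 2·26.7·1.3177 = 70.37 m.

70.37 m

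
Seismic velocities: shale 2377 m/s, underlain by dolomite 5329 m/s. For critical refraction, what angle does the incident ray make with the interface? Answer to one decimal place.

At critical incidence the refracted ray runs along the interface (θ₂ = 90°), so sin θ_c = V₁/V₂.
θ_c = arcsin(2377/5329) = arcsin 0.4460 = 26.49°.
Measured from the interface: 90° − 26.49° = 63.51°.

63.5°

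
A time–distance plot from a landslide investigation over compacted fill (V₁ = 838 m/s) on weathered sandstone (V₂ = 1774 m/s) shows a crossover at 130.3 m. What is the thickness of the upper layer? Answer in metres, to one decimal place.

x_cross = 2h·√((V₂+V₁)/(V₂−V₁)) → h = x_cross / (2·√((V₂+V₁)/(V₂−V₁))).
√((V₂+V₁)/(V₂−V₁)) = √((1774+838)/(1774−838)) = 1.6705.
h = 130.3 / (2·1.6705) = 39.00 m.

39.0 m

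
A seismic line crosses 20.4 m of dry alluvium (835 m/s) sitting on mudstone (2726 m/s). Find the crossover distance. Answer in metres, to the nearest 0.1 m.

56.0 m

θ_c = arcsin(835/2726) = 17.84°, so cos θ_c = 0.9519 and tᵢ = 2h cos θ_c/V₁ = 0.0465 s.
At crossover x/V₁ = x/V₂ + tᵢ ⇒ x = tᵢ/(1/V₁ − 1/V₂) = 0.04651/(1.1976e-03 − 3.6684e-04) = 55.99 m.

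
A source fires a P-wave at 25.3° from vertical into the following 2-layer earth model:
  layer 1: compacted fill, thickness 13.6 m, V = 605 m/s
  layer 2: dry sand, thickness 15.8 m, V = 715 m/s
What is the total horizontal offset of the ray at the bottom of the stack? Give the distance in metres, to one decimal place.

Apply Snell's law at each interface; in layer i the horizontal offset is hᵢ·tan θᵢ.
Layer 1: θ = 25.30°; offset = 13.6·tan 25.30° = 6.429 m.
Layer 2: sin θ = 715·sin 25.3°/605 = 0.5051, θ = 30.34°; offset = 15.8·tan 30.34° = 9.246 m.
Total horizontal offset = 15.675 m.

15.7 m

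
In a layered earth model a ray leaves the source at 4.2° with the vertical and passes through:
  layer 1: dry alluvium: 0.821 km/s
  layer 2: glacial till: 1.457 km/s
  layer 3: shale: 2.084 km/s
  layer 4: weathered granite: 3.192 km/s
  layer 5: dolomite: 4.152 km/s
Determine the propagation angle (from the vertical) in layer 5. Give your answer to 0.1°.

Snell's law across each interface conserves sin θ / V, so sin θ_5 = V_5·sin θ₁/V₁.
sin θ_5 = 4.152 × sin 4.2° / 0.821 = 0.3704.
θ_5 = 21.74° from the vertical.

21.7°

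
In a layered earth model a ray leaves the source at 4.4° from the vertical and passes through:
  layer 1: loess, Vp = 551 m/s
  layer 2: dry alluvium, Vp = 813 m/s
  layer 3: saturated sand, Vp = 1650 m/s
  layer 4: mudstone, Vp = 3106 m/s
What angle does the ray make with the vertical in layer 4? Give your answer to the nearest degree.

Snell's law across each interface conserves sin θ / V, so sin θ_4 = V_4·sin θ₁/V₁.
sin θ_4 = 3106 × sin 4.4° / 551 = 0.4325.
θ_4 = arcsin 0.4325 = 25.62°.

26°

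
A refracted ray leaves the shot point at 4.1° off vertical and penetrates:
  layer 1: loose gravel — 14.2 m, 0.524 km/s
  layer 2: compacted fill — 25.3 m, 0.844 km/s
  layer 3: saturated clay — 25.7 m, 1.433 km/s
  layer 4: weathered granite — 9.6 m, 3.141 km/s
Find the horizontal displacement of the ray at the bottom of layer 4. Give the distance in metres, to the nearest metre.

14 m

p = sin θ₁/V₁ = sin 4.1°/0.524 = 1.3645e-01 s/km is conserved through the stack.
Layer 1: θ = 4.10°; offset = 14.2·tan 4.10° = 1.018 m.
Layer 2: sin θ = p·0.844 = 0.1152 → θ = 6.61°; offset = 25.3·tan 6.61° = 2.933 m.
Layer 3: sin θ = p·1.433 = 0.1955 → θ = 11.28°; offset = 25.7·tan 11.28° = 5.124 m.
Layer 4: sin θ = p·3.141 = 0.4286 → θ = 25.38°; offset = 9.6·tan 25.38° = 4.554 m.
Total horizontal offset = 13.629 m.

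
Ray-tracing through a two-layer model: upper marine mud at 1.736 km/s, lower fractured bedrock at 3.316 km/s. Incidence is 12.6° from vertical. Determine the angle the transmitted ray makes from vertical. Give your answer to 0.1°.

Snell's law: sin θ₂ = (V₂/V₁)·sin θ₁ = (3.316/1.736)·sin 12.6° = 0.4167.
θ₂ = arcsin 0.4167 = 24.63° from the normal.

24.6°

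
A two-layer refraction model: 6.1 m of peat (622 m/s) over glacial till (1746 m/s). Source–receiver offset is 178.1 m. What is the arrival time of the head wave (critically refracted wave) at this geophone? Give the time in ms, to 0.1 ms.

120.3 ms

t = x/V₂ + 2h·√(V₂²−V₁²)/(V₁V₂).
√(V₂²−V₁²) = √(1746²−622²) = 1631.5 m/s; delay term = 2·6.1·1631.5/(622·1746) = 0.01833 s.
t = 178.1/1746 + 0.01833 = 0.12033 s.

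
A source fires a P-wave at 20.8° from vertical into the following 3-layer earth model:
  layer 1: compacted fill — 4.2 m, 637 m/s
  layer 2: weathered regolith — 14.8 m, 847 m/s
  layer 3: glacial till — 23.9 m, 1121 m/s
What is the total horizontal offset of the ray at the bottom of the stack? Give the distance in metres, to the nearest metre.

29 m

Apply Snell's law at each interface; in layer i the horizontal offset is hᵢ·tan θᵢ.
Layer 1: θ = 20.80°; offset = 4.2·tan 20.80° = 1.595 m.
Layer 2: sin θ = 847·sin 20.8°/637 = 0.4722, θ = 28.18°; offset = 14.8·tan 28.18° = 7.928 m.
Layer 3: sin θ = 1121·sin 20.8°/637 = 0.6249, θ = 38.68°; offset = 23.9·tan 38.68° = 19.131 m.
Summing the layer offsets gives 28.654 m.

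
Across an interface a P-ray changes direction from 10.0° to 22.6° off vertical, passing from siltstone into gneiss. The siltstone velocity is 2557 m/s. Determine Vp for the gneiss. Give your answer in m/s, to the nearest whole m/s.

5659 m/s

Snell's law: sin 10.0°/V₁ = sin 22.6°/V₂.
V₂ = V₁·sin 22.6°/sin 10.0° = 2557 × 2.2131 = 5658.82 m/s.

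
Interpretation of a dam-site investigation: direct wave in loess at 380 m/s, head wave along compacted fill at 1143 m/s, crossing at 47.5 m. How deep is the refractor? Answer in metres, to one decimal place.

x_cross = 2h·√((V₂+V₁)/(V₂−V₁)) → h = x_cross / (2·√((V₂+V₁)/(V₂−V₁))).
√((V₂+V₁)/(V₂−V₁)) = √((1143+380)/(1143−380)) = 1.4128.
h = 47.5 / (2·1.4128) = 16.81 m.

16.8 m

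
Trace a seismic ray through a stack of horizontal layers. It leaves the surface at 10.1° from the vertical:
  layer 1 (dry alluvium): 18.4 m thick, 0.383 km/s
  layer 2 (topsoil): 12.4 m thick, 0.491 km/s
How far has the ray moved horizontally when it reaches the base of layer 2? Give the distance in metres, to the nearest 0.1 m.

Apply Snell's law at each interface; in layer i the horizontal offset is hᵢ·tan θᵢ.
Layer 1: θ = 10.10°; offset = 18.4·tan 10.10° = 3.278 m.
Layer 2: sin θ = 0.491·sin 10.1°/0.383 = 0.2248, θ = 12.99°; offset = 12.4·tan 12.99° = 2.861 m.
Summing the layer offsets gives 6.139 m.

6.1 m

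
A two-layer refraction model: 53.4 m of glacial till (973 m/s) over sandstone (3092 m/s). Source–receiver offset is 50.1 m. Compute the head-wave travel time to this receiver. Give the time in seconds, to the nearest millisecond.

0.120 s

t = x/V₂ + 2h·√(V₂²−V₁²)/(V₁V₂).
√(V₂²−V₁²) = √(3092²−973²) = 2934.9 m/s; delay term = 2·53.4·2934.9/(973·3092) = 0.10419 s.
t = 50.1/3092 + 0.10419 = 0.12039 s.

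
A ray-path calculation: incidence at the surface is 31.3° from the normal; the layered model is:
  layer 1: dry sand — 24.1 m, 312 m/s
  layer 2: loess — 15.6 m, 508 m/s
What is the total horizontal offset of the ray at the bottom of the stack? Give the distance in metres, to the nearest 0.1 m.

39.4 m

Apply Snell's law at each interface; in layer i the horizontal offset is hᵢ·tan θᵢ.
Layer 1: θ = 31.30°; offset = 24.1·tan 31.30° = 14.653 m.
Layer 2: sin θ = 508·sin 31.3°/312 = 0.8459, θ = 57.77°; offset = 15.6·tan 57.77° = 24.741 m.
Summing the layer offsets gives 39.394 m.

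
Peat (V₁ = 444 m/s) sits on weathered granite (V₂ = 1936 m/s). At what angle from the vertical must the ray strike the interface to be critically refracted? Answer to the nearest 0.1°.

13.3°

Critical incidence: sin θ_c = V₁/V₂ = 444/1936 = 0.2293.
θ_c = arcsin 0.2293 = 13.26°.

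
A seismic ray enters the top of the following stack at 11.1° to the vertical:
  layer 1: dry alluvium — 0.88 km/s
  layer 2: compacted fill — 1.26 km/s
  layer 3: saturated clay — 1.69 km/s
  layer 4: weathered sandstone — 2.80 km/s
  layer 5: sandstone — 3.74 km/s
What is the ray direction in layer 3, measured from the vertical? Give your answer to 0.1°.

Snell's law across each interface conserves sin θ / V, so sin θ_3 = V_3·sin θ₁/V₁.
sin θ_3 = 1.69 × sin 11.1° / 0.88 = 0.3697.
θ_3 = 21.70° from the vertical.

21.7°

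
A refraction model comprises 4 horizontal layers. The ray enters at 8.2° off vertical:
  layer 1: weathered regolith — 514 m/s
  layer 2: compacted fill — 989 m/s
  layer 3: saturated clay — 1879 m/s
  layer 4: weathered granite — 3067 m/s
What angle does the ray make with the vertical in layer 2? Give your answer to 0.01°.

Ray parameter p = sin 8.2° / 514 = 2.7749e-04 s/m.
sin θ_2 = p·V_2 = 2.7749e-04 × 989 = 0.2744.
θ_2 = 15.93° from the vertical.

15.93°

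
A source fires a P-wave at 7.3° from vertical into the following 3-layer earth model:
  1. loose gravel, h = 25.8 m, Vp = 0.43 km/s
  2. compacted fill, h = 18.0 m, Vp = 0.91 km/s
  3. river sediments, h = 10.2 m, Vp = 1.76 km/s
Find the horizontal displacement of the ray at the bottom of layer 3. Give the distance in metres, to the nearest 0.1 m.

p = sin θ₁/V₁ = sin 7.3°/0.43 = 2.9550e-01 s/km is conserved through the stack.
Layer 1: θ = 7.30°; offset = 25.8·tan 7.30° = 3.305 m.
Layer 2: sin θ = p·0.91 = 0.2689 → θ = 15.60°; offset = 18.0·tan 15.60° = 5.025 m.
Layer 3: sin θ = p·1.76 = 0.5201 → θ = 31.34°; offset = 10.2·tan 31.34° = 6.211 m.
Total horizontal offset = 14.541 m.

14.5 m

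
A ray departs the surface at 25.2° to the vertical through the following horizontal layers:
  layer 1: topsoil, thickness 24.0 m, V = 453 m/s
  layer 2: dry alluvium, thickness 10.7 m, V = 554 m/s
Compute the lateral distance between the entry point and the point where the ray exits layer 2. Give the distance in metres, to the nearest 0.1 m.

Ray parameter p = sin 25.2° / 453 m/s = 9.3991e-04 s/m.
Layer 1: θ = 25.20°; offset = 24.0·tan 25.20° = 11.294 m.
Layer 2: sin θ = p·554 = 0.5207 → θ = 31.38°; offset = 10.7·tan 31.38° = 6.526 m.
Summing the layer offsets gives 17.820 m.

17.8 m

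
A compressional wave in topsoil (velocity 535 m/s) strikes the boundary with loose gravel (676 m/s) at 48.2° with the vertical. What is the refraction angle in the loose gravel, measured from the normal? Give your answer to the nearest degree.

70°

sin θ₁/V₁ = sin θ₂/V₂ ⇒ sin θ₂ = 676·sin 48.2°/535 = 676·0.7455/535 = 0.9419.
θ₂ = sin⁻¹(0.9419) = 70.38° (from vertical).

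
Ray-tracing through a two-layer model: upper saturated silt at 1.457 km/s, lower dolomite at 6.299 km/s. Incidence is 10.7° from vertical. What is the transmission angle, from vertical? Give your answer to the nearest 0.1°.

sin θ₁/V₁ = sin θ₂/V₂ ⇒ sin θ₂ = 6.299·sin 10.7°/1.457 = 6.299·0.1857/1.457 = 0.8027.
θ₂ = arcsin 0.8027 = 53.39° from the normal.

53.4°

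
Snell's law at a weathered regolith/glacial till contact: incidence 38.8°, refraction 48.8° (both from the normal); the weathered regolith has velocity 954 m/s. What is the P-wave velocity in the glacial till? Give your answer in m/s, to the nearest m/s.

Snell's law: sin 38.8°/V₁ = sin 48.8°/V₂.
V₂ = V₁·sin 48.8°/sin 38.8° = 954 × 1.2008 = 1145.55 m/s.

1146 m/s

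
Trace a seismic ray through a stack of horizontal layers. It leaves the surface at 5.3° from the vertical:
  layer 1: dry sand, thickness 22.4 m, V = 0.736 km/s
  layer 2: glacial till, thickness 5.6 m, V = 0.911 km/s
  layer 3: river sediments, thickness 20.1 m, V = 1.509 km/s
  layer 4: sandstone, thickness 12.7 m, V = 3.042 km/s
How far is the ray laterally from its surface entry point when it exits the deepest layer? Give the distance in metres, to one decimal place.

11.8 m

p = sin θ₁/V₁ = sin 5.3°/0.736 = 1.2550e-01 s/km is conserved through the stack.
Layer 1: θ = 5.30°; offset = 22.4·tan 5.30° = 2.078 m.
Layer 2: sin θ = p·0.911 = 0.1143 → θ = 6.57°; offset = 5.6·tan 6.57° = 0.644 m.
Layer 3: sin θ = p·1.509 = 0.1894 → θ = 10.92°; offset = 20.1·tan 10.92° = 3.877 m.
Layer 4: sin θ = p·3.042 = 0.3818 → θ = 22.44°; offset = 12.7·tan 22.44° = 5.246 m.
Σ offsets = 11.845 m.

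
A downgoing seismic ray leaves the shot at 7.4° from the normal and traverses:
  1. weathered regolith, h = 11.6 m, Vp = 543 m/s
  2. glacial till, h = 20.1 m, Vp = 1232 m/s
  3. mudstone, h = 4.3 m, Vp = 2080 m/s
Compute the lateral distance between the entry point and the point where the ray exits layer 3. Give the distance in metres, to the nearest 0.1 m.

10.1 m

Apply Snell's law at each interface; in layer i the horizontal offset is hᵢ·tan θᵢ.
Layer 1: θ = 7.40°; offset = 11.6·tan 7.40° = 1.507 m.
Layer 2: sin θ = 1232·sin 7.4°/543 = 0.2922, θ = 16.99°; offset = 20.1·tan 16.99° = 6.142 m.
Layer 3: sin θ = 2080·sin 7.4°/543 = 0.4934, θ = 29.56°; offset = 4.3·tan 29.56° = 2.439 m.
Total horizontal offset = 10.087 m.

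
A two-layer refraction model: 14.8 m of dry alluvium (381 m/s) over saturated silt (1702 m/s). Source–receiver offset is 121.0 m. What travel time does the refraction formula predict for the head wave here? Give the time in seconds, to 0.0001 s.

0.1468 s

θ_c = arcsin(V₁/V₂) = arcsin(381/1702) = 12.94°, cos θ_c = 0.9746.
Intercept time tᵢ = 2h cos θ_c / V₁ = 2·14.8·0.9746/381 = 0.07572 s.
t = x/V₂ + tᵢ = 121.0/1702 + 0.07572 = 0.14681 s.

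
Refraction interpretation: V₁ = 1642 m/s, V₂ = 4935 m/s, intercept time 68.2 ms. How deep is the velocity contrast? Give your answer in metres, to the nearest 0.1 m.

59.4 m

θ_c = arcsin(1642/4935) = 19.43°; cos θ_c = 0.9430.
tᵢ = 2h cos θ_c/V₁ ⇒ h = tᵢ·V₁/(2 cos θ_c) = 0.0682·1642/(2·0.9430) = 59.38 m.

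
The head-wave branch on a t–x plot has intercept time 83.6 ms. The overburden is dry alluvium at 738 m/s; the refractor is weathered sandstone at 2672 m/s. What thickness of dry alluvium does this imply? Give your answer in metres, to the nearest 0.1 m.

θ_c = arcsin(738/2672) = 16.03°; cos θ_c = 0.9611.
tᵢ = 2h cos θ_c/V₁ ⇒ h = tᵢ·V₁/(2 cos θ_c) = 0.0836·738/(2·0.9611) = 32.10 m.

32.1 m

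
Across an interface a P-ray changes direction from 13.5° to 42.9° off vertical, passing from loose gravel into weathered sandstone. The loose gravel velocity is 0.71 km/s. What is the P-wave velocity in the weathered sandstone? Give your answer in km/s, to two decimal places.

sin 13.5° = 0.2334; sin 42.9° = 0.6807.
V₂ = V₁·(sin θ₂/sin θ₁) = 0.71·(0.6807/0.2334) = 2.07 km/s.

2.07 km/s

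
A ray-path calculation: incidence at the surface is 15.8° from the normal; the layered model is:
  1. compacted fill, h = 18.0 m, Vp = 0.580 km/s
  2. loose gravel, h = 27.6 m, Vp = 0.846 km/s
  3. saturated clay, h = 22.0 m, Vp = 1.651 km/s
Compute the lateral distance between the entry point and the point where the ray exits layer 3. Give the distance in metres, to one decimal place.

44.0 m

Apply Snell's law at each interface; in layer i the horizontal offset is hᵢ·tan θᵢ.
Layer 1: θ = 15.80°; offset = 18.0·tan 15.80° = 5.093 m.
Layer 2: sin θ = 0.846·sin 15.8°/0.580 = 0.3972, θ = 23.40°; offset = 27.6·tan 23.40° = 11.944 m.
Layer 3: sin θ = 1.651·sin 15.8°/0.580 = 0.7751, θ = 50.81°; offset = 22.0·tan 50.81° = 26.985 m.
Σ offsets = 44.022 m.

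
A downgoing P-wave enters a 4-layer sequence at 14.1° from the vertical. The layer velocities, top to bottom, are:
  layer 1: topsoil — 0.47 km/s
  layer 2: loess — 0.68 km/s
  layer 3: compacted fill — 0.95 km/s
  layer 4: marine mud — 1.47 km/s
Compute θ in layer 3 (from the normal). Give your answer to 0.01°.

29.50°

Ray parameter p = sin 14.1° / 0.47 = 5.1833e-01 s/km.
sin θ_3 = p·V_3 = 5.1833e-01 × 0.95 = 0.4924.
θ_3 = 29.50° from the vertical.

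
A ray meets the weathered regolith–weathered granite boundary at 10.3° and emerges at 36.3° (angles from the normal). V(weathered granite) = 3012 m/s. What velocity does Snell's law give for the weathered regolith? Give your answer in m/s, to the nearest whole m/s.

Snell's law: sin 10.3°/V₁ = sin 36.3°/V₂.
V₁ = V₂·sin 10.3°/sin 36.3° = 3012 × 0.3020 = 909.70 m/s.

910 m/s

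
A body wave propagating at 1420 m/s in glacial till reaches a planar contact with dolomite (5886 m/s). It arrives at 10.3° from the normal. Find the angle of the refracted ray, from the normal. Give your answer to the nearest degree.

sin θ₁/V₁ = sin θ₂/V₂ ⇒ sin θ₂ = 5886·sin 10.3°/1420 = 5886·0.1788/1420 = 0.7411.
θ₂ = arcsin 0.7411 = 47.83° from the normal.

48°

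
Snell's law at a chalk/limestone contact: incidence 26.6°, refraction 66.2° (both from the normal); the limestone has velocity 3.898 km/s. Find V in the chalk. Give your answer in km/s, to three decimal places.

1.908 km/s

sin 26.6° = 0.4478; sin 66.2° = 0.9150.
V₁ = V₂·(sin θ₁/sin θ₂) = 3.898·(0.4478/0.9150) = 1.908 km/s.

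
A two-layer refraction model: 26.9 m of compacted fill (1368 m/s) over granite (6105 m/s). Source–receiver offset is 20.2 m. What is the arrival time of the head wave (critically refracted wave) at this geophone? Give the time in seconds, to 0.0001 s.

0.0416 s

t = x/V₂ + 2h·√(V₂²−V₁²)/(V₁V₂).
√(V₂²−V₁²) = √(6105²−1368²) = 5949.8 m/s; delay term = 2·26.9·5949.8/(1368·6105) = 0.03833 s.
t = 20.2/6105 + 0.03833 = 0.04164 s.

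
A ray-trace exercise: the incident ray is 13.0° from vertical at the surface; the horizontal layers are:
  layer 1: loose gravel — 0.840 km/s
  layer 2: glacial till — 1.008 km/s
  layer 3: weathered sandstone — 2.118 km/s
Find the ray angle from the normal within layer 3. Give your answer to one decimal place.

Snell's law across each interface conserves sin θ / V, so sin θ_3 = V_3·sin θ₁/V₁.
sin θ_3 = 2.118 × sin 13.0° / 0.840 = 0.5672.
θ_3 = arcsin 0.5672 = 34.56°.

34.6°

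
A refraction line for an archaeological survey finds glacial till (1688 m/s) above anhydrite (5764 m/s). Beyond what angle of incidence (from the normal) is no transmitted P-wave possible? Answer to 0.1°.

17.0°

At critical incidence the refracted ray runs along the interface (θ₂ = 90°), so sin θ_c = V₁/V₂.
θ_c = arcsin(1688/5764) = arcsin 0.2929 = 17.03°.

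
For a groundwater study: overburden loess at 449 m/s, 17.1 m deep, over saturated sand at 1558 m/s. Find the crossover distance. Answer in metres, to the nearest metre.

46 m

x_cross = 2h·√((V₂+V₁)/(V₂−V₁)).
(V₂+V₁)/(V₂−V₁) = (1558+449)/(1558−449) = 1.8097; √ = 1.3453.
x_cross = 2·17.1·1.3453 = 46.01 m.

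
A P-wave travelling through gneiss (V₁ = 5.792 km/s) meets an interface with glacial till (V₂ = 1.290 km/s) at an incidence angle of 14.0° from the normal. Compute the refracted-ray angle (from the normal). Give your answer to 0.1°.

Snell's law: sin θ₂ = (V₂/V₁)·sin θ₁ = (1.290/5.792)·sin 14.0° = 0.0539.
θ₂ = sin⁻¹(0.0539) = 3.09° (from vertical).

3.1°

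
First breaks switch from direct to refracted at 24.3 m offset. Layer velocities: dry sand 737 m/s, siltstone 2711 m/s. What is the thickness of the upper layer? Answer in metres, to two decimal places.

9.19 m

x_cross = 2h·√((V₂+V₁)/(V₂−V₁)) → h = x_cross / (2·√((V₂+V₁)/(V₂−V₁))).
√((V₂+V₁)/(V₂−V₁)) = √((2711+737)/(2711−737)) = 1.3216.
h = 24.3 / (2·1.3216) = 9.19 m.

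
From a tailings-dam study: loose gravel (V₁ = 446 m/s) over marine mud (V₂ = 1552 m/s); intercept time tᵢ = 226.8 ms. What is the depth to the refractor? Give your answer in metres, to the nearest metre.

h = tᵢ·V₁·V₂ / (2·√(V₂²−V₁²)).
√(V₂²−V₁²) = √(1552² − 446²) = 1486.5 m/s.
h = 0.2268 s × 446 × 1552 / (2 × 1486.5) = 52.80 m.

53 m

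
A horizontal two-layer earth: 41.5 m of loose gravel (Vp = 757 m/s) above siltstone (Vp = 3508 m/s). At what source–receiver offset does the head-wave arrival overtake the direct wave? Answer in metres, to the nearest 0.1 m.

θ_c = arcsin(757/3508) = 12.46°, so cos θ_c = 0.9764 and tᵢ = 2h cos θ_c/V₁ = 0.1071 s.
At crossover x/V₁ = x/V₂ + tᵢ ⇒ x = tᵢ/(1/V₁ − 1/V₂) = 0.10706/(1.3210e-03 − 2.8506e-04) = 103.35 m.

103.3 m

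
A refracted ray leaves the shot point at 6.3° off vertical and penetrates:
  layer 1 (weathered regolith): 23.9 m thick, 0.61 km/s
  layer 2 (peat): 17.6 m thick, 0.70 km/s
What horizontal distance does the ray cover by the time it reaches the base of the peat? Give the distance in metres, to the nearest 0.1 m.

4.9 m

Apply Snell's law at each interface; in layer i the horizontal offset is hᵢ·tan θᵢ.
Layer 1: θ = 6.30°; offset = 23.9·tan 6.30° = 2.639 m.
Layer 2: sin θ = 0.70·sin 6.3°/0.61 = 0.1259, θ = 7.23°; offset = 17.6·tan 7.23° = 2.234 m.
Total horizontal offset = 4.873 m.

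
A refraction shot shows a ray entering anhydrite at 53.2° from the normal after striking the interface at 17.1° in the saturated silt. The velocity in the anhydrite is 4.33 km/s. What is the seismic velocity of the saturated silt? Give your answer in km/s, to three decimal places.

1.590 km/s

sin 17.1° = 0.2940; sin 53.2° = 0.8007.
V₁ = V₂·(sin θ₁/sin θ₂) = 4.33·(0.2940/0.8007) = 1.590 km/s.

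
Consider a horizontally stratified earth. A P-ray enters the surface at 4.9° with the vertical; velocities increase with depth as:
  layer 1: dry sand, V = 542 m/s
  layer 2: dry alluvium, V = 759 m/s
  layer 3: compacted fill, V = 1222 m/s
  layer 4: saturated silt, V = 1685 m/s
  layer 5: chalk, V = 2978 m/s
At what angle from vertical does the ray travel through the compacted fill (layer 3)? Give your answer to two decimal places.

Snell's law across each interface conserves sin θ / V, so sin θ_3 = V_3·sin θ₁/V₁.
sin θ_3 = 1222 × sin 4.9° / 542 = 0.1926.
θ_3 = 11.10° from the vertical.

11.10°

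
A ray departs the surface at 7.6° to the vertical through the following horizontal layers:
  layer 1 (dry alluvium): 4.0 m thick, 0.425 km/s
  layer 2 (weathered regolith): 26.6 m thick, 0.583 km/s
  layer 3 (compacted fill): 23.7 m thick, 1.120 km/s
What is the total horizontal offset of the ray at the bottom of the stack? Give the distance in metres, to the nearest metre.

14 m

p = sin θ₁/V₁ = sin 7.6°/0.425 = 3.1119e-01 s/km is conserved through the stack.
Layer 1: θ = 7.60°; offset = 4.0·tan 7.60° = 0.534 m.
Layer 2: sin θ = p·0.583 = 0.1814 → θ = 10.45°; offset = 26.6·tan 10.45° = 4.907 m.
Layer 3: sin θ = p·1.120 = 0.3485 → θ = 20.40°; offset = 23.7·tan 20.40° = 8.813 m.
Summing the layer offsets gives 14.254 m.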